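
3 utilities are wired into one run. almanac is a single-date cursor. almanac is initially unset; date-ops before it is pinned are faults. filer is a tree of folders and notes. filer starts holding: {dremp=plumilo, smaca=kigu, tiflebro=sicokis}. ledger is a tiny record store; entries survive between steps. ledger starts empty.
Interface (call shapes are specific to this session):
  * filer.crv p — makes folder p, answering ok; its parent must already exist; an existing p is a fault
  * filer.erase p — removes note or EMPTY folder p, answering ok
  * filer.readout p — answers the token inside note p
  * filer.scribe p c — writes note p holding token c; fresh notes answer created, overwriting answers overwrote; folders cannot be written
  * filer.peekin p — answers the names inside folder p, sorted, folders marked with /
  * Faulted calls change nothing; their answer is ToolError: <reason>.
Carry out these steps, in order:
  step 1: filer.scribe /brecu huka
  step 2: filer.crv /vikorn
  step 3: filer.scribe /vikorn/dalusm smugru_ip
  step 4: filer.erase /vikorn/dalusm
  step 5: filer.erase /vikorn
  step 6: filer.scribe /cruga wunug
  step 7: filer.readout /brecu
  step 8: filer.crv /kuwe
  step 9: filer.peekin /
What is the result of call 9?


;; filer.scribe(p→/brecu, c→huka) -> created
;; filer.crv(p→/vikorn) -> ok
;; filer.scribe(p→/vikorn/dalusm, c→smugru_ip) -> created
;; filer.erase(p→/vikorn/dalusm) -> ok
;; filer.erase(p→/vikorn) -> ok
;; filer.scribe(p→/cruga, c→wunug) -> created
;; filer.readout(p→/brecu) -> huka
;; filer.crv(p→/kuwe) -> ok
;; filer.peekin(p→/) -> [brecu, cruga, dremp, kuwe/, smaca, tiflebro]

Answer: [brecu, cruga, dremp, kuwe/, smaca, tiflebro]


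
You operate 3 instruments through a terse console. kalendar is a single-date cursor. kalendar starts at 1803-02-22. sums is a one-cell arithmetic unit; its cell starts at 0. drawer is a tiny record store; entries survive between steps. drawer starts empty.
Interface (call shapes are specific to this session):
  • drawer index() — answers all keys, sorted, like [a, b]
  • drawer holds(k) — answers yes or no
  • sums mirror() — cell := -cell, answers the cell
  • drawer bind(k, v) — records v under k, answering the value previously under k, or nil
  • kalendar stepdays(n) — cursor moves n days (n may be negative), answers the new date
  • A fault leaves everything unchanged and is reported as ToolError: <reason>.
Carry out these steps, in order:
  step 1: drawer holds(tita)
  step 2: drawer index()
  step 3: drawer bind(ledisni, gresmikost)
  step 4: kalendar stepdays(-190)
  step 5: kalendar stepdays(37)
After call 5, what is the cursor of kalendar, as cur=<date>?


Answer: cur=1802-09-22

Derivation:
·→ drawer holds(tita)
·← no
·→ drawer index()
·← []
·→ drawer bind(ledisni, gresmikost)
·← nil
·→ kalendar stepdays(-190)
·← 1802-08-16
·→ kalendar stepdays(37)
·← 1802-09-22


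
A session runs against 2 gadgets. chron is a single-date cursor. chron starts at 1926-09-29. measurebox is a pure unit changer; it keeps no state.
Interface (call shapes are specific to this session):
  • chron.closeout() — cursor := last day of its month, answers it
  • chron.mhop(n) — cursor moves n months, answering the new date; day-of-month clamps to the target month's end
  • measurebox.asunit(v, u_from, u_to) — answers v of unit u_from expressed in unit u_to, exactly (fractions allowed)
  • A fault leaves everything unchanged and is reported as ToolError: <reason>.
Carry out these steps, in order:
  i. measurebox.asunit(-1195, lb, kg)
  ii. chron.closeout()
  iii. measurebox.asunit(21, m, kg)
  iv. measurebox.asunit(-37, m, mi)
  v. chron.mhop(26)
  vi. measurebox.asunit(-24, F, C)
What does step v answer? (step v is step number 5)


Answer: 1928-11-30

Derivation:
Step: measurebox.asunit[v→-1195; u_from→lb; u_to→kg]
Result: -10840857643/20000000
Step: chron.closeout[]
Result: 1926-09-30
Step: measurebox.asunit[v→21; u_from→m; u_to→kg]
Result: ToolError: incompatible units
Step: measurebox.asunit[v→-37; u_from→m; u_to→mi]
Result: -4625/201168
Step: chron.mhop[n→26]
Result: 1928-11-30
Step: measurebox.asunit[v→-24; u_from→F; u_to→C]
Result: -280/9


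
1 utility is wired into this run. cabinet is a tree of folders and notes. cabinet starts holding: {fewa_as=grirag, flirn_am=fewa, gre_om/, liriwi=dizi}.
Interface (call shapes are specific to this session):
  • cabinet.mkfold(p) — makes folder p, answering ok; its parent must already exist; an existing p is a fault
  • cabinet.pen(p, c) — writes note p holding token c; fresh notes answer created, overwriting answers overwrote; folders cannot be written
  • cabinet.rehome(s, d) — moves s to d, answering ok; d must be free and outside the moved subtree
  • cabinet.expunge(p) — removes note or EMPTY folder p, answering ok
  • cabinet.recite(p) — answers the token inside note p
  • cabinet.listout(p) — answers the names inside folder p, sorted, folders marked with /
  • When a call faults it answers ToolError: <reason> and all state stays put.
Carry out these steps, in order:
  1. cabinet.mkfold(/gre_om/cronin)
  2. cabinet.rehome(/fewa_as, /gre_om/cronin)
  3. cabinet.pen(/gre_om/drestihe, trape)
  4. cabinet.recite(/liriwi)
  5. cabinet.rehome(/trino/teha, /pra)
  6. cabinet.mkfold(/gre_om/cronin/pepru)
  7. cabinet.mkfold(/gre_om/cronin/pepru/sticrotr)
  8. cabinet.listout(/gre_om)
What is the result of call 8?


[in] mkfold /gre_om/cronin
= ok
[in] rehome /fewa_as /gre_om/cronin
= ToolError: exists
[in] pen /gre_om/drestihe trape
= created
[in] recite /liriwi
= dizi
[in] rehome /trino/teha /pra
= ToolError: not found
[in] mkfold /gre_om/cronin/pepru
= ok
[in] mkfold /gre_om/cronin/pepru/sticrotr
= ok
[in] listout /gre_om
= [cronin/, drestihe]

Answer: [cronin/, drestihe]


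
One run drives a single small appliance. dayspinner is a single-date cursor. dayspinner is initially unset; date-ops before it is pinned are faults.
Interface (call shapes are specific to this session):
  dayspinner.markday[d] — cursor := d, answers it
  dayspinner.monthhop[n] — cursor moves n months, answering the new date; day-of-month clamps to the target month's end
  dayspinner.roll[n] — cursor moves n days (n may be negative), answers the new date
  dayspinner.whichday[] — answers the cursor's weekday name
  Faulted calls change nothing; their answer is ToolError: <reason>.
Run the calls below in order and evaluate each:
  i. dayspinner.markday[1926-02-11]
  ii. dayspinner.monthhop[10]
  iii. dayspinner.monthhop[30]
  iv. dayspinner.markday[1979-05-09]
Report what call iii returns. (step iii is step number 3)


I try markday with d=1926-02-11, and observe 1926-02-11.
Then monthhop with n=10, giving 1926-12-11.
Now I run monthhop with n=30, giving 1929-06-11.
Then markday with d=1979-05-09, → 1979-05-09.

Answer: 1929-06-11


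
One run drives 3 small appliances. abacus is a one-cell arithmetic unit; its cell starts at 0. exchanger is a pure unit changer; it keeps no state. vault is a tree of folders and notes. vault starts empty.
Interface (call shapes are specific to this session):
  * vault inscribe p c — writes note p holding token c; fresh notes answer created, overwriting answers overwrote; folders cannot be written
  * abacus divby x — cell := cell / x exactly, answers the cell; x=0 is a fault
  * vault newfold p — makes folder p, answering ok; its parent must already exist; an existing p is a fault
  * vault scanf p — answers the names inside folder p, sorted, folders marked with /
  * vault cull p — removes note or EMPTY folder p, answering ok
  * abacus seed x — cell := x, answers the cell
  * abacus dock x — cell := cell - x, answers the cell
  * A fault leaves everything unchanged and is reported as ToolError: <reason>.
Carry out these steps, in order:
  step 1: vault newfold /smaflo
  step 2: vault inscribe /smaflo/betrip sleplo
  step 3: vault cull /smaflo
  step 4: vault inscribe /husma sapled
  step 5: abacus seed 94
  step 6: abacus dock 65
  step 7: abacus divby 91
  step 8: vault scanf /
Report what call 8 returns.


Step: vault newfold[/smaflo]
Result: ok
Step: vault inscribe[/smaflo/betrip; sleplo]
Result: created
Step: vault cull[/smaflo]
Result: ToolError: not empty
Step: vault inscribe[/husma; sapled]
Result: created
Step: abacus seed[94]
Result: 94
Step: abacus dock[65]
Result: 29
Step: abacus divby[91]
Result: 29/91
Step: vault scanf[/]
Result: [husma, smaflo/]

Answer: [husma, smaflo/]


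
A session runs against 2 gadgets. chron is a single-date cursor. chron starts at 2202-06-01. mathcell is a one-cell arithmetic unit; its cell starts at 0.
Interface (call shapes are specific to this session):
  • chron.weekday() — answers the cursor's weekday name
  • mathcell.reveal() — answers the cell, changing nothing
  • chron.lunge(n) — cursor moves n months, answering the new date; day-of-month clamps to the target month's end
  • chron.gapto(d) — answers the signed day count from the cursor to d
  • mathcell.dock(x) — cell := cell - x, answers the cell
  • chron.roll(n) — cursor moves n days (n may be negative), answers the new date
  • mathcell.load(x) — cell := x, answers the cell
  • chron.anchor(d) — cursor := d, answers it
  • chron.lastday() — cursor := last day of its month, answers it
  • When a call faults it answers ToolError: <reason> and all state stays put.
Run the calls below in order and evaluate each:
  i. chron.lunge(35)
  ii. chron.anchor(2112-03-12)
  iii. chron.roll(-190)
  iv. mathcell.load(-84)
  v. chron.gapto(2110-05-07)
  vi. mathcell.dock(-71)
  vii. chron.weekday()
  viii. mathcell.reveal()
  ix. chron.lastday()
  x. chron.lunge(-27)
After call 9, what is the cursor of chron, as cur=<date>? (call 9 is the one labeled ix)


[in] lunge n='35'
:: 2205-05-01
[in] anchor d='2112-03-12'
:: 2112-03-12
[in] roll n='-190'
:: 2111-09-04
[in] load x='-84'
:: -84
[in] gapto d='2110-05-07'
:: -485
[in] dock x='-71'
:: -13
[in] weekday
:: Friday
[in] reveal
:: -13
[in] lastday
:: 2111-09-30
[in] lunge n='-27'
:: 2109-06-30

Answer: cur=2111-09-30


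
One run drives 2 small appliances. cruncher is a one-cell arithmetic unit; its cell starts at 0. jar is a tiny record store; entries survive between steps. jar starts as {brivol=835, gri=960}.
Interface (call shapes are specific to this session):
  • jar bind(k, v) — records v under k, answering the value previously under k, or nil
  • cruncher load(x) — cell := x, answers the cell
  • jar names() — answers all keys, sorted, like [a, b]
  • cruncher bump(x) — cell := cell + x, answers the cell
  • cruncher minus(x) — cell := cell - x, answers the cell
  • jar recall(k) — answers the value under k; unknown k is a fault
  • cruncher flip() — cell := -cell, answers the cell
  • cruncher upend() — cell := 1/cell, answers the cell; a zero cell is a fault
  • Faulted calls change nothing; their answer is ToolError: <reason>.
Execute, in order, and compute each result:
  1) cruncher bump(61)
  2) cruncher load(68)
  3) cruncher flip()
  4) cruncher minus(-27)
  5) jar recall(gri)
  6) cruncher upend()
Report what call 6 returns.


-> cruncher bump(x: 61)
<- 61
-> cruncher load(x: 68)
<- 68
-> cruncher flip()
<- -68
-> cruncher minus(x: -27)
<- -41
-> jar recall(k: gri)
<- 960
-> cruncher upend()
<- -1/41

Answer: -1/41


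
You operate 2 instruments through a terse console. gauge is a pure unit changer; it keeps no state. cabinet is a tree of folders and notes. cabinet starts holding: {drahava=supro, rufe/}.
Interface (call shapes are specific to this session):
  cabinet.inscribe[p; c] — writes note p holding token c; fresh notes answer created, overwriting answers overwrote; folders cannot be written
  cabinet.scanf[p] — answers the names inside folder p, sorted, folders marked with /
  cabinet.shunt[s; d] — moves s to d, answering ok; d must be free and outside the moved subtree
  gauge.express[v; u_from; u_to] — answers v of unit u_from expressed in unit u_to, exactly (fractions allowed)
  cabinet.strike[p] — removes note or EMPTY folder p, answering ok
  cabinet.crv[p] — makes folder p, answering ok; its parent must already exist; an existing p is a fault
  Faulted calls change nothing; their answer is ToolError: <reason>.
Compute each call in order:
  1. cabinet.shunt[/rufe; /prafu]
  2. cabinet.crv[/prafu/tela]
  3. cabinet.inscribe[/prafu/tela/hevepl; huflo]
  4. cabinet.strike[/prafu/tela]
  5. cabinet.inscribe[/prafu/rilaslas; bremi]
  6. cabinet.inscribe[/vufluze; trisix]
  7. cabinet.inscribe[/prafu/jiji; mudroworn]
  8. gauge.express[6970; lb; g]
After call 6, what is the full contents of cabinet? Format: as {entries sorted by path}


Answer: {drahava=supro, prafu/, prafu/rilaslas=bremi, prafu/tela/, prafu/tela/hevepl=huflo, vufluze=trisix}

Derivation:
I call cabinet.shunt(s→/rufe, d→/prafu), and observe ok.
Using cabinet.crv(p→/prafu/tela), — result: ok.
Next I call cabinet.inscribe(p→/prafu/tela/hevepl, c→huflo), giving created.
I run cabinet.strike(p→/prafu/tela), yielding ToolError: not empty.
I try cabinet.inscribe(p→/prafu/rilaslas, c→bremi), — result: created.
I invoke cabinet.inscribe(p→/vufluze, c→trisix): created.
I invoke cabinet.inscribe(p→/prafu/jiji, c→mudroworn), and see created.
I run gauge.express(v→6970, u_from→lb, u_to→g): 31615388189/10000.


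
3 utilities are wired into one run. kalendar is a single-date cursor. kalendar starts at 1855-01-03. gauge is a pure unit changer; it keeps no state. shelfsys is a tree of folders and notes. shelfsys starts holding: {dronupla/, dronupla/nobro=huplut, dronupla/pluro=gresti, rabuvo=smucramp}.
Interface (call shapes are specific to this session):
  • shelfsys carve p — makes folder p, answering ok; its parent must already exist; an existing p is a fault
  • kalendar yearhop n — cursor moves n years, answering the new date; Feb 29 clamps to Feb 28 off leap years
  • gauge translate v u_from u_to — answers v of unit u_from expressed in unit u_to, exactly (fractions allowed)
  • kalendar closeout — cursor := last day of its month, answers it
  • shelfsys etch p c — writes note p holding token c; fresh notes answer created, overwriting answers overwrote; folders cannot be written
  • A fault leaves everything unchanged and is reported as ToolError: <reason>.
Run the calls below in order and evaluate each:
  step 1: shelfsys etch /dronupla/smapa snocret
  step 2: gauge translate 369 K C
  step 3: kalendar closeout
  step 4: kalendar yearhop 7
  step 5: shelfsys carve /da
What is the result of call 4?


Answer: 1862-01-31

Derivation:
Act: shelfsys etch[/dronupla/smapa; snocret]
Obs: created
Act: gauge translate[369; K; C]
Obs: 1917/20
Act: kalendar closeout[]
Obs: 1855-01-31
Act: kalendar yearhop[7]
Obs: 1862-01-31
Act: shelfsys carve[/da]
Obs: ok


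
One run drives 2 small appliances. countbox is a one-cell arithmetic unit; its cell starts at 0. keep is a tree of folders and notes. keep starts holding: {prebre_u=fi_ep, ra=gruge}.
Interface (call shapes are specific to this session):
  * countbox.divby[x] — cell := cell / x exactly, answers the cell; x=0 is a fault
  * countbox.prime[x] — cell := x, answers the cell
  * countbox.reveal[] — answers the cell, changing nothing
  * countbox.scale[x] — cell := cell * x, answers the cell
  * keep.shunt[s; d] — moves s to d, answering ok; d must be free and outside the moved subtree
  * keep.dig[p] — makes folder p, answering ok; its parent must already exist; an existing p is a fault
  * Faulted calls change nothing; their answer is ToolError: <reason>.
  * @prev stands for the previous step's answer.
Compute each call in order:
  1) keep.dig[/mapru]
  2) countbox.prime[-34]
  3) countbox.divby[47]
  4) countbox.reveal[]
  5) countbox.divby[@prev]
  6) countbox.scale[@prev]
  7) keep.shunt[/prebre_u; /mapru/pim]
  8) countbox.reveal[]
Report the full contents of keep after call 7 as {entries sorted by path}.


Answer: {mapru/, mapru/pim=fi_ep, ra=gruge}

Derivation:
I call keep.dig with p='/mapru', giving ok.
Then countbox.prime with x='-34', giving -34.
I try countbox.divby with x='47', → -34/47.
I call countbox.reveal(), and see -34/47.
I use countbox.divby with x='@prev', giving 1.
I try countbox.scale with x='@prev', yielding 1.
Calling keep.shunt with s='/prebre_u', d='/mapru/pim', and see ok.
I use countbox.reveal(), giving 1.


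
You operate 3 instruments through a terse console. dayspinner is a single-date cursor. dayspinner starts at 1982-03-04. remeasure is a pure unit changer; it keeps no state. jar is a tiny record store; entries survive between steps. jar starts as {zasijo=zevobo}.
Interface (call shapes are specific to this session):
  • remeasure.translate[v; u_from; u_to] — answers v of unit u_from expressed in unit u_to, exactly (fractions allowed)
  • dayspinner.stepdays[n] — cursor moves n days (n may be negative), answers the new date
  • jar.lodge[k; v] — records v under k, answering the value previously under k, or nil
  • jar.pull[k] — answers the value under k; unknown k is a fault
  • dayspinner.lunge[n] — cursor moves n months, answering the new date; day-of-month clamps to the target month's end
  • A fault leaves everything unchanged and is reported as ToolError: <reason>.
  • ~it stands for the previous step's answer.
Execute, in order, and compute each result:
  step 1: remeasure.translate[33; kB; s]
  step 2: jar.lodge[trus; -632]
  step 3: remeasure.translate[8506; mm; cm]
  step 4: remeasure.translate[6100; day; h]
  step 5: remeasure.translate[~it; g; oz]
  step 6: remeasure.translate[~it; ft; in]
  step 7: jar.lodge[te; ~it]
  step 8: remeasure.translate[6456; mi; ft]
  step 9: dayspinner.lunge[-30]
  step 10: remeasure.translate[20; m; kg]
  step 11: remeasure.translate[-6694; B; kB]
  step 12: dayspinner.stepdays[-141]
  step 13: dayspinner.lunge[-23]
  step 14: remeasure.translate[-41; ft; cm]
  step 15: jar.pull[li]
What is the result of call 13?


Answer: 1977-05-16

Derivation:
I invoke remeasure.translate on 33, kB, s, giving ToolError: incompatible units.
Next I call jar.lodge on trus, -632, giving nil.
I use remeasure.translate on 8506, mm, cm, and see 4253/5.
Now I run remeasure.translate on 6100, day, h, yielding 146400.
Now I run remeasure.translate on ~it, g, oz, and see 234240000000/45359237.
Then remeasure.translate on ~it, ft, in, giving 2810880000000/45359237.
I invoke jar.lodge on te, ~it, giving nil.
Next I call remeasure.translate on 6456, mi, ft, yielding 34087680.
I run dayspinner.lunge on -30, and observe 1979-09-04.
I run remeasure.translate on 20, m, kg, giving ToolError: incompatible units.
I call remeasure.translate on -6694, B, kB: -3347/500.
I invoke dayspinner.stepdays on -141, and observe 1979-04-16.
I call dayspinner.lunge on -23, giving 1977-05-16.
I invoke remeasure.translate on -41, ft, cm: -31242/25.
I call jar.pull on li: ToolError: no such key li.


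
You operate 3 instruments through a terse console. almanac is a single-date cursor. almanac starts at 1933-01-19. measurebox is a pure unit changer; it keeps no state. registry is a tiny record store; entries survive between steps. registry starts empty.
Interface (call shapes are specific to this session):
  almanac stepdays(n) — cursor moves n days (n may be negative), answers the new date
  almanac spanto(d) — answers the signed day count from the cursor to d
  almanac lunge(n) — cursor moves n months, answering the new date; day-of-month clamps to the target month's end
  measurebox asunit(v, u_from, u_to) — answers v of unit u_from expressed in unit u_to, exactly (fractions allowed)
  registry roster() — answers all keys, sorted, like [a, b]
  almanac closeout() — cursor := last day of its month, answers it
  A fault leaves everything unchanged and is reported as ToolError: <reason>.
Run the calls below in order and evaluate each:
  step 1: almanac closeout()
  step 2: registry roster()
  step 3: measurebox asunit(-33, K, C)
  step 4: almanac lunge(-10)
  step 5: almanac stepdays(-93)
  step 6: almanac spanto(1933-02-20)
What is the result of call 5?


-> almanac closeout()
<- 1933-01-31
-> registry roster()
<- []
-> measurebox asunit(-33, K, C)
<- -6123/20
-> almanac lunge(-10)
<- 1932-03-31
-> almanac stepdays(-93)
<- 1931-12-29
-> almanac spanto(1933-02-20)
<- 419

Answer: 1931-12-29


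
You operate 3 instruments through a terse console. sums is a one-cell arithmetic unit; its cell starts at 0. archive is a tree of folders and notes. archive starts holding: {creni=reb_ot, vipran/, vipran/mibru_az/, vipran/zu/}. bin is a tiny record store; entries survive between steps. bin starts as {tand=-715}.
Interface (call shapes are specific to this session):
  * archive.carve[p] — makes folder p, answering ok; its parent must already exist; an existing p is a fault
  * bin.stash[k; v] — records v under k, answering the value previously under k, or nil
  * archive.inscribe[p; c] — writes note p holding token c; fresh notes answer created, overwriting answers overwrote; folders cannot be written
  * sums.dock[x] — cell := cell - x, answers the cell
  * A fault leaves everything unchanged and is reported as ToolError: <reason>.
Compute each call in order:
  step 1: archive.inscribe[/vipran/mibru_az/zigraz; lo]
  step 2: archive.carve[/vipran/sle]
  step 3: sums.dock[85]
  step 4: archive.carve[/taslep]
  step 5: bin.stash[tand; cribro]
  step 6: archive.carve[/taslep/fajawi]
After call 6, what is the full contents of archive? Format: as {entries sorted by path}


Calling inscribe(p=/vipran/mibru_az/zigraz, c=lo), and observe created.
Next I call carve(p=/vipran/sle): ok.
Calling dock(x=85): -85.
I use carve(p=/taslep), → ok.
Calling stash(k=tand, v=cribro), → -715.
I run carve(p=/taslep/fajawi), — result: ok.

Answer: {creni=reb_ot, taslep/, taslep/fajawi/, vipran/, vipran/mibru_az/, vipran/mibru_az/zigraz=lo, vipran/sle/, vipran/zu/}


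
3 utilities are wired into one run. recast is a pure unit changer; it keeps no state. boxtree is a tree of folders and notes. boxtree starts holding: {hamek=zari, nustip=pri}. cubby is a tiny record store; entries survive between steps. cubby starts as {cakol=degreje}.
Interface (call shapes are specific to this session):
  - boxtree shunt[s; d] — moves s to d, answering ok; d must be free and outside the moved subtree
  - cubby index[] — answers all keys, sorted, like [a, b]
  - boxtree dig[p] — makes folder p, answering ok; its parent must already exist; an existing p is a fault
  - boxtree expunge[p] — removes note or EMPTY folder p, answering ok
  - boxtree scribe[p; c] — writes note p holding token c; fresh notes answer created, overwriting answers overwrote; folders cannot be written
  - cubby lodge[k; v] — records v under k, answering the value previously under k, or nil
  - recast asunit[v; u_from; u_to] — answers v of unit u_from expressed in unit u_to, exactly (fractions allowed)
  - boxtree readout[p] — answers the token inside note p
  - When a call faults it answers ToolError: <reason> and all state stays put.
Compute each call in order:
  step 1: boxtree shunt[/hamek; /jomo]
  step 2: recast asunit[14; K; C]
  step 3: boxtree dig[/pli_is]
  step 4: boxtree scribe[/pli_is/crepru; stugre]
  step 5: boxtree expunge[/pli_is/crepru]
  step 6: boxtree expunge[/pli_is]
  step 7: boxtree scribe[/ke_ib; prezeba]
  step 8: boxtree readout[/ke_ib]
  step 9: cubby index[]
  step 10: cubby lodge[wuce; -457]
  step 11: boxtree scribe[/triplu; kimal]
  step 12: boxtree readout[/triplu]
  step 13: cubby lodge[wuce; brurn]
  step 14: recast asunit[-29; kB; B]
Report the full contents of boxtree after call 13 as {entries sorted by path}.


Answer: {jomo=zari, ke_ib=prezeba, nustip=pri, triplu=kimal}

Derivation:
→ boxtree shunt(s: /hamek, d: /jomo)
← ok
→ recast asunit(v: 14, u_from: K, u_to: C)
← -5183/20
→ boxtree dig(p: /pli_is)
← ok
→ boxtree scribe(p: /pli_is/crepru, c: stugre)
← created
→ boxtree expunge(p: /pli_is/crepru)
← ok
→ boxtree expunge(p: /pli_is)
← ok
→ boxtree scribe(p: /ke_ib, c: prezeba)
← created
→ boxtree readout(p: /ke_ib)
← prezeba
→ cubby index()
← [cakol]
→ cubby lodge(k: wuce, v: -457)
← nil
→ boxtree scribe(p: /triplu, c: kimal)
← created
→ boxtree readout(p: /triplu)
← kimal
→ cubby lodge(k: wuce, v: brurn)
← -457
→ recast asunit(v: -29, u_from: kB, u_to: B)
← -29000


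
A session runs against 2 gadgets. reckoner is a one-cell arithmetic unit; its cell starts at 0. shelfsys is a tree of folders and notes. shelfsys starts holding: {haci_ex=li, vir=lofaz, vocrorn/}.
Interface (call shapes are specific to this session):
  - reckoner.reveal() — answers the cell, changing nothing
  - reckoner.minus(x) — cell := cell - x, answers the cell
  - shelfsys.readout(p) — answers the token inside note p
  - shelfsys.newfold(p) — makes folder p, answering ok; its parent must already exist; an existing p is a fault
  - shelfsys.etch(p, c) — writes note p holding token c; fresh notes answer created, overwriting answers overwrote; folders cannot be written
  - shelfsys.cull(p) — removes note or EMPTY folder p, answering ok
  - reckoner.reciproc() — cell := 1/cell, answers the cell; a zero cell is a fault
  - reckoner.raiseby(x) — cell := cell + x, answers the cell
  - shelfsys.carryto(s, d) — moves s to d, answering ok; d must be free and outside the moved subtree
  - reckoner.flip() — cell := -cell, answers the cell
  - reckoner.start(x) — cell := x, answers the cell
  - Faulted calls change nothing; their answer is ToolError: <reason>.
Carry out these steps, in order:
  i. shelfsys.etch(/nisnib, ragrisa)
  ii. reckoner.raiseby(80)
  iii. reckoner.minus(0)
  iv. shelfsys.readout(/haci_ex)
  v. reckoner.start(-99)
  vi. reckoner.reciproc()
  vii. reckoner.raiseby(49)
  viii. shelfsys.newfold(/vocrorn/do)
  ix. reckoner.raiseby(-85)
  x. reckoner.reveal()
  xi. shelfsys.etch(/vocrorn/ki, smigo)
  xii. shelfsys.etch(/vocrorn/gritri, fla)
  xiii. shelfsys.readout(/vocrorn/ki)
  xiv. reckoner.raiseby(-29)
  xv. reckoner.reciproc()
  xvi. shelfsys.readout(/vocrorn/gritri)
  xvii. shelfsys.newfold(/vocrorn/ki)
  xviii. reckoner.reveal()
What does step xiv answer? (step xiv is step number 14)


I try etch with /nisnib, ragrisa, which returns created.
Using raiseby with 80, — result: 80.
Invoking minus with 0, → 80.
I invoke readout with /haci_ex, and get li.
Next I call start with -99, giving -99.
I run reciproc(), and see -1/99.
Now I run raiseby with 49: 4850/99.
Using newfold with /vocrorn/do: ok.
I try raiseby with -85, and observe -3565/99.
I run reveal, yielding -3565/99.
I run etch with /vocrorn/ki, smigo: created.
Then etch with /vocrorn/gritri, fla, and get created.
I call readout with /vocrorn/ki, yielding smigo.
I call raiseby with -29, which returns -6436/99.
I try reciproc(), which returns -99/6436.
I invoke readout with /vocrorn/gritri, → fla.
Invoking newfold with /vocrorn/ki, and see ToolError: exists.
Using reveal, → -99/6436.

Answer: -6436/99


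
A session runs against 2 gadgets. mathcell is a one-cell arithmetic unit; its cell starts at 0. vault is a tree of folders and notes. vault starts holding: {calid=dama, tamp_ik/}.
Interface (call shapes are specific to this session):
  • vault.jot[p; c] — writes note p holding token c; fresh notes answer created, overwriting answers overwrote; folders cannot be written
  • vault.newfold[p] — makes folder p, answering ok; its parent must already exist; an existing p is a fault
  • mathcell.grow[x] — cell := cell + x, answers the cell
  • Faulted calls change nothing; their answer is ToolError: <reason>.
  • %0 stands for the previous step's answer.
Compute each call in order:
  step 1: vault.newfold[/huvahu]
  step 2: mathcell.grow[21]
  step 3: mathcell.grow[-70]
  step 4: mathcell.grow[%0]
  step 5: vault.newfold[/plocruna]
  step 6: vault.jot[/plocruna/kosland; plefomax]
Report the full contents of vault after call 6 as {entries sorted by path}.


Invoking newfold on p: /huvahu, yielding ok.
I try grow on x: 21, and get 21.
I invoke grow on x: -70, which returns -49.
Invoking grow on x: %0, and see -98.
Invoking newfold on p: /plocruna, and see ok.
Then jot on p: /plocruna/kosland, c: plefomax: created.

Answer: {calid=dama, huvahu/, plocruna/, plocruna/kosland=plefomax, tamp_ik/}


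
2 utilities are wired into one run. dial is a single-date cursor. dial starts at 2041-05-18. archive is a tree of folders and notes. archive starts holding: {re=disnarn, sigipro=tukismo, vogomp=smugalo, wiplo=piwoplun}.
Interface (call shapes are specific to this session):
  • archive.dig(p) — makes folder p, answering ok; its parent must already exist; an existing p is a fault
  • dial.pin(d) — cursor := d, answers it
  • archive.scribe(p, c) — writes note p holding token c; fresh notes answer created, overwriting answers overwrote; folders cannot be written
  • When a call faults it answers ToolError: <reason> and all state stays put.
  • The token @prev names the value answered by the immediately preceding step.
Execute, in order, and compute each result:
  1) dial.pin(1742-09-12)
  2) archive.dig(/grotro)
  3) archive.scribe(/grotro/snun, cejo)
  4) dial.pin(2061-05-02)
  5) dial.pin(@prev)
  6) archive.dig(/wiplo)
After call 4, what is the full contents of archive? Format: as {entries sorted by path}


Answer: {grotro/, grotro/snun=cejo, re=disnarn, sigipro=tukismo, vogomp=smugalo, wiplo=piwoplun}

Derivation:
·→ dial.pin(d='1742-09-12')
·← 1742-09-12
·→ archive.dig(p='/grotro')
·← ok
·→ archive.scribe(p='/grotro/snun', c='cejo')
·← created
·→ dial.pin(d='2061-05-02')
·← 2061-05-02
·→ dial.pin(d='@prev')
·← 2061-05-02
·→ archive.dig(p='/wiplo')
·← ToolError: exists


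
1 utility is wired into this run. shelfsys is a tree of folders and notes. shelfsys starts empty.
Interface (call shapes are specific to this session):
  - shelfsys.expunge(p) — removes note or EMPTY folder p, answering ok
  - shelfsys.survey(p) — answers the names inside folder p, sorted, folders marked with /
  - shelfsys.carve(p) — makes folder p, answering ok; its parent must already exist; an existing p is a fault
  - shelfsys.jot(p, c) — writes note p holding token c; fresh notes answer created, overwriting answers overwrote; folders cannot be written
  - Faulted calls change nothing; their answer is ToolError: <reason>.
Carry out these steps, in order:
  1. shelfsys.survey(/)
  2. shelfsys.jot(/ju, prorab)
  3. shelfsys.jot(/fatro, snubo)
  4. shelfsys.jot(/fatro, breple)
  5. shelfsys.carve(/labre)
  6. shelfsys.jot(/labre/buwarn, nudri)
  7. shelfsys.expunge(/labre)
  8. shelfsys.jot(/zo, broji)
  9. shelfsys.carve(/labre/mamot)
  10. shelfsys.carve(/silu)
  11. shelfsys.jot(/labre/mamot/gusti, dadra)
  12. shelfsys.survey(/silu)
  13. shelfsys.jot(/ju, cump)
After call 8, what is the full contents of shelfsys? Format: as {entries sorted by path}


CALL shelfsys.survey[p='/']
RET  []
CALL shelfsys.jot[p='/ju'; c='prorab']
RET  created
CALL shelfsys.jot[p='/fatro'; c='snubo']
RET  created
CALL shelfsys.jot[p='/fatro'; c='breple']
RET  overwrote
CALL shelfsys.carve[p='/labre']
RET  ok
CALL shelfsys.jot[p='/labre/buwarn'; c='nudri']
RET  created
CALL shelfsys.expunge[p='/labre']
RET  ToolError: not empty
CALL shelfsys.jot[p='/zo'; c='broji']
RET  created
CALL shelfsys.carve[p='/labre/mamot']
RET  ok
CALL shelfsys.carve[p='/silu']
RET  ok
CALL shelfsys.jot[p='/labre/mamot/gusti'; c='dadra']
RET  created
CALL shelfsys.survey[p='/silu']
RET  []
CALL shelfsys.jot[p='/ju'; c='cump']
RET  overwrote

Answer: {fatro=breple, ju=prorab, labre/, labre/buwarn=nudri, zo=broji}


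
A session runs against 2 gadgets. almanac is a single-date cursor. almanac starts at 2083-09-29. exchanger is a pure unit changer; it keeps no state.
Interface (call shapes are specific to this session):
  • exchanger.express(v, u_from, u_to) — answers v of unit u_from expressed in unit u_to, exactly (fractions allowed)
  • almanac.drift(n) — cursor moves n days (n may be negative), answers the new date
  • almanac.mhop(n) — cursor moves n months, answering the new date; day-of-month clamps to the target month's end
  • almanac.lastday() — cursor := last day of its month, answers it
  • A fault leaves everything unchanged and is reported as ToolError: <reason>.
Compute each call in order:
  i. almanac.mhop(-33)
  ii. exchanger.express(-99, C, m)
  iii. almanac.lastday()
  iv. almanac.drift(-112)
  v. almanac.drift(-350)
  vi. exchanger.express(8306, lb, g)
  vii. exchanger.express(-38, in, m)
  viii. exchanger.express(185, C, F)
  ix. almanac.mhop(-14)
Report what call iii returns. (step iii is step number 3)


Act: almanac.mhop[n→-33]
Obs: 2080-12-29
Act: exchanger.express[v→-99; u_from→C; u_to→m]
Obs: ToolError: incompatible units
Act: almanac.lastday[]
Obs: 2080-12-31
Act: almanac.drift[n→-112]
Obs: 2080-09-10
Act: almanac.drift[n→-350]
Obs: 2079-09-26
Act: exchanger.express[v→8306; u_from→lb; u_to→g]
Obs: 188376911261/50000
Act: exchanger.express[v→-38; u_from→in; u_to→m]
Obs: -2413/2500
Act: exchanger.express[v→185; u_from→C; u_to→F]
Obs: 365
Act: almanac.mhop[n→-14]
Obs: 2078-07-26

Answer: 2080-12-31


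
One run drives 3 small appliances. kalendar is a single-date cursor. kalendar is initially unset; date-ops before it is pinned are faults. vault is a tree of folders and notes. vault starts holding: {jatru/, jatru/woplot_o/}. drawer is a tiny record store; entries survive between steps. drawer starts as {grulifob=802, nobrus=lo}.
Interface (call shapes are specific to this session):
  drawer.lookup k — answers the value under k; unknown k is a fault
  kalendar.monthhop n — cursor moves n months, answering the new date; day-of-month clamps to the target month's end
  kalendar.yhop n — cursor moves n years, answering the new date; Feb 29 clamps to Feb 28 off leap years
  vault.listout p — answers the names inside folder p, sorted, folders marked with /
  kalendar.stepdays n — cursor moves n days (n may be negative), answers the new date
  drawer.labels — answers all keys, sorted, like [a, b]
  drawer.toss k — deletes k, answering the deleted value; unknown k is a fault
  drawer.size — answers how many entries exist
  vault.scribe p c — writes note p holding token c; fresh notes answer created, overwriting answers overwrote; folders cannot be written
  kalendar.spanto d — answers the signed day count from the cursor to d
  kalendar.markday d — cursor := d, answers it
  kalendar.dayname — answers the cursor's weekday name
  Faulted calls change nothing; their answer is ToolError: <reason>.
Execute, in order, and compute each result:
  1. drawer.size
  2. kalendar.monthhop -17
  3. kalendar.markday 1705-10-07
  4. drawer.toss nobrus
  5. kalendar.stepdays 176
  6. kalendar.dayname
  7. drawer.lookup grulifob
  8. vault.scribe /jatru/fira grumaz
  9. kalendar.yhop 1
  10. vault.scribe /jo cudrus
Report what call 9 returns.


Answer: 1707-04-01

Derivation:
% 1. drawer.size() => 2
% 2. kalendar.monthhop(n='-17') => ToolError: no date set
% 3. kalendar.markday(d='1705-10-07') => 1705-10-07
% 4. drawer.toss(k='nobrus') => lo
% 5. kalendar.stepdays(n='176') => 1706-04-01
% 6. kalendar.dayname() => Thursday
% 7. drawer.lookup(k='grulifob') => 802
% 8. vault.scribe(p='/jatru/fira', c='grumaz') => created
% 9. kalendar.yhop(n='1') => 1707-04-01
% 10. vault.scribe(p='/jo', c='cudrus') => created


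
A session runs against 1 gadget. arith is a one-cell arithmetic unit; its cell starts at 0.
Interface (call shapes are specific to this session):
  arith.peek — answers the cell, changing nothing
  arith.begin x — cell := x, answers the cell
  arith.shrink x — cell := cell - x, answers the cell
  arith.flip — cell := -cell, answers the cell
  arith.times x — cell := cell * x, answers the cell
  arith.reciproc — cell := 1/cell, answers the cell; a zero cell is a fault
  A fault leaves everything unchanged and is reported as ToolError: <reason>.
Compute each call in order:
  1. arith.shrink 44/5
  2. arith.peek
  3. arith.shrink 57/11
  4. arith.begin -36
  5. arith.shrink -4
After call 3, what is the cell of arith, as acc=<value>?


Answer: acc=-769/55

Derivation:
Calling arith.shrink using x='44/5', giving -44/5.
Calling arith.peek, which returns -44/5.
I run arith.shrink using x='57/11', yielding -769/55.
Calling arith.begin using x='-36', and observe -36.
I invoke arith.shrink using x='-4', — result: -32.


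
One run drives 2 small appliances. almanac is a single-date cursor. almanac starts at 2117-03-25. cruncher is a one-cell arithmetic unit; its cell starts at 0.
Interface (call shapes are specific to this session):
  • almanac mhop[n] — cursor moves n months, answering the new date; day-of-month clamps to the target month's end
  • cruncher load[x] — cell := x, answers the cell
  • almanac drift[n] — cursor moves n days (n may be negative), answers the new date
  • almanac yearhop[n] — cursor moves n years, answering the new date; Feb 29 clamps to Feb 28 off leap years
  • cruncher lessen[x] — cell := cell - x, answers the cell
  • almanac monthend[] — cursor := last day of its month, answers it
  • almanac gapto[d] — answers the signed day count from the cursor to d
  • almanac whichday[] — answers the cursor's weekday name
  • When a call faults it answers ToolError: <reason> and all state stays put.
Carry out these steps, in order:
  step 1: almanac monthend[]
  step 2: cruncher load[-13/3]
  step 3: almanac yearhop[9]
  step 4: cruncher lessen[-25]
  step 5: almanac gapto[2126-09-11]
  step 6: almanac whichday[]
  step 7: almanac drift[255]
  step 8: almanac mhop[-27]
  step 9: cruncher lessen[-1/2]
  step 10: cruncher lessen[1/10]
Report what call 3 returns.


Answer: 2126-03-31

Derivation:
-> almanac monthend()
<- 2117-03-31
-> cruncher load(x: -13/3)
<- -13/3
-> almanac yearhop(n: 9)
<- 2126-03-31
-> cruncher lessen(x: -25)
<- 62/3
-> almanac gapto(d: 2126-09-11)
<- 164
-> almanac whichday()
<- Sunday
-> almanac drift(n: 255)
<- 2126-12-11
-> almanac mhop(n: -27)
<- 2124-09-11
-> cruncher lessen(x: -1/2)
<- 127/6
-> cruncher lessen(x: 1/10)
<- 316/15


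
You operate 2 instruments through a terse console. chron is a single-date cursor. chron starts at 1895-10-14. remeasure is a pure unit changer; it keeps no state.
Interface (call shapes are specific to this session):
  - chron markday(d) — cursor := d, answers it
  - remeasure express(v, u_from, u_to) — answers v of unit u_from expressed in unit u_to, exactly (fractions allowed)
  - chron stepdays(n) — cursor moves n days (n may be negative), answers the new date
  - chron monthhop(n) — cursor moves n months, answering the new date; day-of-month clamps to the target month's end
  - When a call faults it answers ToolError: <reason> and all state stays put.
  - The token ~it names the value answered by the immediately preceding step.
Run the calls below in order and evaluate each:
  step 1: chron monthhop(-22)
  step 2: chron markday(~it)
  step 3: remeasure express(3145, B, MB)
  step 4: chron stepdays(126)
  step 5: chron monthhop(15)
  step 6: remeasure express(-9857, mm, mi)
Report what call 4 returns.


Answer: 1894-04-19

Derivation:
% chron monthhop(n='-22') => 1893-12-14
% chron markday(d='~it') => 1893-12-14
% remeasure express(v='3145', u_from='B', u_to='MB') => 629/200000
% chron stepdays(n='126') => 1894-04-19
% chron monthhop(n='15') => 1895-07-19
% remeasure express(v='-9857', u_from='mm', u_to='mi') => -9857/1609344


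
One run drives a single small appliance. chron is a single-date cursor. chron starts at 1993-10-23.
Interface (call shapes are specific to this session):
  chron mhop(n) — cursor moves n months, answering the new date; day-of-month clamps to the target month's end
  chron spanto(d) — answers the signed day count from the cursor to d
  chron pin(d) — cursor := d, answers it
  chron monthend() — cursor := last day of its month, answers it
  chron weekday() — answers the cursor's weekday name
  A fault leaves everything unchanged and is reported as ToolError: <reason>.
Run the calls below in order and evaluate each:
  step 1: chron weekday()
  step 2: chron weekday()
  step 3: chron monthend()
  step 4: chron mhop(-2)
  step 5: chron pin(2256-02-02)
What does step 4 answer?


Answer: 1993-08-31

Derivation:
I try chron weekday(), yielding Saturday.
I use chron weekday, — result: Saturday.
Calling chron monthend, → 1993-10-31.
Invoking chron mhop(n→-2), and see 1993-08-31.
Invoking chron pin(d→2256-02-02): 2256-02-02.
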